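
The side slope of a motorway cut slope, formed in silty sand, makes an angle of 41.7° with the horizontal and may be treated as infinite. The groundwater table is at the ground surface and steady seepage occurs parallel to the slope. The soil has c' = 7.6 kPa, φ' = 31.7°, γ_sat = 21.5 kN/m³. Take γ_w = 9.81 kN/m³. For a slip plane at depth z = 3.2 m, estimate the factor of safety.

FS = 0.60

With seepage parallel to the slope and the water table at the surface, the effective normal stress on the slip plane uses the buoyant unit weight γ' = γ_sat − γ_w while the driving shear stress uses γ_sat:
FS = [c' + γ' z cos²β tanφ'] / [γ_sat z sinβ cosβ]
γ' = 21.5 − 9.81 = 11.69 kN/m³
Numerator = 7.6 + 11.69·3.2·cos²41.7°·tan31.7° = 7.6 + 11.69·3.2·0.5575·0.6176 = 20.480 kPa
Denominator = 21.5·3.2·sin41.7°·cos41.7° = 21.5·3.2·0.6652·0.7466 = 34.172 kPa
FS = 20.480 / 34.172 = 0.599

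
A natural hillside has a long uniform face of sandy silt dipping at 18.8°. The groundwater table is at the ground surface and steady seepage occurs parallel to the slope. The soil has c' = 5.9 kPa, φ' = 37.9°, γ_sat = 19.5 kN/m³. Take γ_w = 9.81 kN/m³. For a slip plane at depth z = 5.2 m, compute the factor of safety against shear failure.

FS = 1.33

With seepage parallel to the slope and the water table at the surface, the effective normal stress on the slip plane uses the buoyant unit weight γ' = γ_sat − γ_w while the driving shear stress uses γ_sat:
FS = [c' + γ' z cos²β tanφ'] / [γ_sat z sinβ cosβ]
γ' = 19.5 − 9.81 = 9.69 kN/m³
Numerator = 5.9 + 9.69·5.2·cos²18.8°·tan37.9° = 5.9 + 9.69·5.2·0.8961·0.7785 = 41.052 kPa
Denominator = 19.5·5.2·sin18.8°·cos18.8° = 19.5·5.2·0.3223·0.9466 = 30.934 kPa
FS = 41.052 / 30.934 = 1.327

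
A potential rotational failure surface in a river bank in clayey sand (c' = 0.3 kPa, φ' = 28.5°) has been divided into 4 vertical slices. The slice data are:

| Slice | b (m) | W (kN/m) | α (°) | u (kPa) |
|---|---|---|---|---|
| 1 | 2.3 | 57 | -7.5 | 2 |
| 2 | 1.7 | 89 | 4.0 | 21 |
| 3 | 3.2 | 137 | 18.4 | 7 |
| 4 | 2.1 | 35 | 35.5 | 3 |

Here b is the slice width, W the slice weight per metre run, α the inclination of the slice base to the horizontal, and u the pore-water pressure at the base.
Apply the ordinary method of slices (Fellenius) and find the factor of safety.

Ordinary method of slices: FS = Σ[c'·Δl_i + (W_i cosα_i − u_i·Δl_i)·tanφ'] / Σ W_i sinα_i, with Δl_i = b_i / cosα_i.
Slice 1: Δl = 2.3/cos(-7.5°) = 2.320 m; N'_1 = 57·cos(-7.5°) − 2·2.320 = 51.9; c'Δl = 0.70; W sinα = -7.4
Slice 2: Δl = 1.7/cos4.0° = 1.704 m; N'_2 = 89·cos4.0° − 21·1.704 = 53.0; c'Δl = 0.51; W sinα = 6.2
Slice 3: Δl = 3.2/cos18.4° = 3.372 m; N'_3 = 137·cos18.4° − 7·3.372 = 106.4; c'Δl = 1.01; W sinα = 43.2
Slice 4: Δl = 2.1/cos35.5° = 2.579 m; N'_4 = 35·cos35.5° − 3·2.579 = 20.8; c'Δl = 0.77; W sinα = 20.3
Σc'Δl = 3.0 kN/m; ΣN' = 232.0 kN/m; ΣW sinα = 62.3 kN/m
Resisting = 3.0 + 232.0·tan28.5° = 3.0 + 126.0 = 129.0 kN/m
FS = 129.0 / 62.3 = 2.069

FS = 2.07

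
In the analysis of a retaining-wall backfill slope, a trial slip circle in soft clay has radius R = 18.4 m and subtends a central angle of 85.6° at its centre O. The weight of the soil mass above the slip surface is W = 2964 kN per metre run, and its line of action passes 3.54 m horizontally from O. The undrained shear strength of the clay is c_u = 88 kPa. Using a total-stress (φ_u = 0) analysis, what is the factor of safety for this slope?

Taking moments about the centre O, the resisting moment is provided by the undrained shear strength acting along the arc:
Arc length L_a = R·θ = 18.4·(85.6°·π/180) = 18.4·1.4940 = 27.49 m
M_R = c_u·L_a·R = 88·27.49·18.4 = 44511.2 kN·m/m
M_D = W·d = 2964·3.54 = 10492.6 kN·m/m
FS = M_R / M_D = 44511.2 / 10492.6 = 4.242

FS = 4.24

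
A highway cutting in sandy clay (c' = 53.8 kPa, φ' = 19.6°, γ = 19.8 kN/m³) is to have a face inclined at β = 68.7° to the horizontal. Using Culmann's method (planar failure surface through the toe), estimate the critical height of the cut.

H_c = 27.63 m

Culmann's analysis gives the critical failure plane at α_cr = (β + φ')/2 = (68.7 + 19.6)/2 = 44.2°, and the critical height
H_c = (4c'/γ) · sinβ cosφ' / [1 − cos(β − φ')]
    = (4·53.8/19.8) · sin68.7°·cos19.6° / [1 − cos(49.1°)]
    = 10.869 · 0.9317·0.9421 / [1 − 0.6547]
    = 10.869 · 0.8777 / 0.3453
    = 27.63 m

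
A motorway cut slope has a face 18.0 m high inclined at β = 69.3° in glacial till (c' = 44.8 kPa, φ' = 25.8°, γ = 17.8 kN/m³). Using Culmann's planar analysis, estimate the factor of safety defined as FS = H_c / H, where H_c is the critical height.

FS = 1.72

H_c = (4c'/γ) · sinβ cosφ' / [1 − cos(β − φ')]
    = (4·44.8/17.8) · sin69.3°·cos25.8° / [1 − cos43.5°]
    = 10.067 · 0.8422 / 0.2746 = 30.87 m
FS = H_c / H = 30.87 / 18.0 = 1.715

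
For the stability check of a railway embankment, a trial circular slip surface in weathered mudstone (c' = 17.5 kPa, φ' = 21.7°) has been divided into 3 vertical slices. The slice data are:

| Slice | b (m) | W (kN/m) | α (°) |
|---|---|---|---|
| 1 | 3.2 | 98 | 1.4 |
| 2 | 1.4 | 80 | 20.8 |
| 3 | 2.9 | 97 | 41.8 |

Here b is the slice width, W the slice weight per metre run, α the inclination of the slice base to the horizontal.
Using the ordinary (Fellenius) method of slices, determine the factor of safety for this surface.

FS = 2.60

Ordinary method of slices: FS = Σ[c'·Δl_i + (W_i cosα_i)·tanφ'] / Σ W_i sinα_i, with Δl_i = b_i / cosα_i.
Slice 1: Δl = 3.2/cos1.4° = 3.201 m; N'_1 = 98·cos1.4° = 98.0; c'Δl = 56.02; W sinα = 2.4
Slice 2: Δl = 1.4/cos20.8° = 1.498 m; N'_2 = 80·cos20.8° = 74.8; c'Δl = 26.21; W sinα = 28.4
Slice 3: Δl = 2.9/cos41.8° = 3.890 m; N'_3 = 97·cos41.8° = 72.3; c'Δl = 68.08; W sinα = 64.7
Σc'Δl = 150.3 kN/m; ΣN' = 245.1 kN/m; ΣW sinα = 95.5 kN/m
Resisting = 150.3 + 245.1·tan21.7° = 150.3 + 97.5 = 247.8 kN/m
FS = 247.8 / 95.5 = 2.596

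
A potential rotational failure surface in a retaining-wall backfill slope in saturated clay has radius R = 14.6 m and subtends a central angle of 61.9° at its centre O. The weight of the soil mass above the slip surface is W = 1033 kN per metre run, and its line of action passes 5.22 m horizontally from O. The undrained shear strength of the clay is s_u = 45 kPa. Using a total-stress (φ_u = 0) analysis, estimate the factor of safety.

Taking moments about the centre O, the resisting moment is provided by the undrained shear strength acting along the arc:
Arc length L_a = R·θ = 14.6·(61.9°·π/180) = 14.6·1.0804 = 15.77 m
M_R = s_u·L_a·R = 45·15.77·14.6 = 10363.0 kN·m/m
M_D = W·d = 1033·5.22 = 5392.3 kN·m/m
FS = M_R / M_D = 10363.0 / 5392.3 = 1.922

FS = 1.92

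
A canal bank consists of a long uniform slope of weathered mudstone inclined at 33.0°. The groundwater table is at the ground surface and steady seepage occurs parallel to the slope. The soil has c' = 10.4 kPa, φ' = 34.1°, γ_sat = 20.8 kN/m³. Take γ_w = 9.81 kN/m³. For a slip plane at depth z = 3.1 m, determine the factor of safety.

FS = 0.90

With seepage parallel to the slope and the water table at the surface, the effective normal stress on the slip plane uses the buoyant unit weight γ' = γ_sat − γ_w while the driving shear stress uses γ_sat:
FS = [c' + γ' z cos²β tanφ'] / [γ_sat z sinβ cosβ]
γ' = 20.8 − 9.81 = 10.99 kN/m³
Numerator = 10.4 + 10.99·3.1·cos²33.0°·tan34.1° = 10.4 + 10.99·3.1·0.7034·0.6771 = 26.624 kPa
Denominator = 20.8·3.1·sin33.0°·cos33.0° = 20.8·3.1·0.5446·0.8387 = 29.453 kPa
FS = 26.624 / 29.453 = 0.904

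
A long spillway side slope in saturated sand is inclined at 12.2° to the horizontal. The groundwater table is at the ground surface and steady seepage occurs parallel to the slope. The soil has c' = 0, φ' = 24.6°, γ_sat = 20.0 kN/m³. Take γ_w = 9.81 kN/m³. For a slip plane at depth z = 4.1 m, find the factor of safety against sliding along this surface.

FS = 1.08

With seepage parallel to the slope and the water table at the surface, the effective normal stress on the slip plane uses the buoyant unit weight γ' = γ_sat − γ_w while the driving shear stress uses γ_sat:
FS = [c' + γ' z cos²β tanφ'] / [γ_sat z sinβ cosβ]
(For c' = 0 this reduces to FS = (γ'/γ_sat)·tanφ'/tanβ.)
γ' = 20.0 − 9.81 = 10.19 kN/m³
Numerator = 0.0 + 10.19·4.1·cos²12.2°·tan24.6° = 0.0 + 10.19·4.1·0.9553·0.4578 = 18.274 kPa
Denominator = 20.0·4.1·sin12.2°·cos12.2° = 20.0·4.1·0.2113·0.9774 = 16.937 kPa
FS = 18.274 / 16.937 = 1.079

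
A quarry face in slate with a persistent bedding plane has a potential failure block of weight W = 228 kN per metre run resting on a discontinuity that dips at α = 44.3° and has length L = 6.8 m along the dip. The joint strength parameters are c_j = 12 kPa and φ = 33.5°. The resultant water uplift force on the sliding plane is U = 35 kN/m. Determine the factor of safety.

FS = 1.05

Resolving the block weight along and normal to the plane and applying the Mohr–Coulomb strength on the joint:
N' = W cosα − U = 228·cos44.3° − 35 = 128.2 kN/m
Driving force T = W sinα = 228·sin44.3° = 159.2 kN/m
Resisting force R = c_j·L + N'·tanφ = 12·6.8 + 128.2·tan33.5° = 81.6 + 84.8 = 166.4 kN/m
FS = R / T = 166.4 / 159.2 = 1.045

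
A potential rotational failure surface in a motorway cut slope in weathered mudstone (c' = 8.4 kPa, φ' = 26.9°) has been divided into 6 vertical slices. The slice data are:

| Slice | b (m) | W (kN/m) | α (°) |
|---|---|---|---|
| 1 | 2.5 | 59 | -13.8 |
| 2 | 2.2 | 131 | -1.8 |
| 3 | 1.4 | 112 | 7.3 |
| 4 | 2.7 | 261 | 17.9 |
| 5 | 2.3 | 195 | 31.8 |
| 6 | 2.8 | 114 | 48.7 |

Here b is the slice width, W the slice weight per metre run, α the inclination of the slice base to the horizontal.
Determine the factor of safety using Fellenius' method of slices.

FS = 2.02

Ordinary method of slices: FS = Σ[c'·Δl_i + (W_i cosα_i)·tanφ'] / Σ W_i sinα_i, with Δl_i = b_i / cosα_i.
Slice 1: Δl = 2.5/cos(-13.8°) = 2.574 m; N'_1 = 59·cos(-13.8°) = 57.3; c'Δl = 21.62; W sinα = -14.1
Slice 2: Δl = 2.2/cos(-1.8°) = 2.201 m; N'_2 = 131·cos(-1.8°) = 130.9; c'Δl = 18.49; W sinα = -4.1
Slice 3: Δl = 1.4/cos7.3° = 1.411 m; N'_3 = 112·cos7.3° = 111.1; c'Δl = 11.86; W sinα = 14.2
Slice 4: Δl = 2.7/cos17.9° = 2.837 m; N'_4 = 261·cos17.9° = 248.4; c'Δl = 23.83; W sinα = 80.2
Slice 5: Δl = 2.3/cos31.8° = 2.706 m; N'_5 = 195·cos31.8° = 165.7; c'Δl = 22.73; W sinα = 102.8
Slice 6: Δl = 2.8/cos48.7° = 4.242 m; N'_6 = 114·cos48.7° = 75.2; c'Δl = 35.64; W sinα = 85.6
Σc'Δl = 134.2 kN/m; ΣN' = 788.7 kN/m; ΣW sinα = 264.7 kN/m
Resisting = 134.2 + 788.7·tan26.9° = 134.2 + 400.1 = 534.3 kN/m
FS = 534.3 / 264.7 = 2.019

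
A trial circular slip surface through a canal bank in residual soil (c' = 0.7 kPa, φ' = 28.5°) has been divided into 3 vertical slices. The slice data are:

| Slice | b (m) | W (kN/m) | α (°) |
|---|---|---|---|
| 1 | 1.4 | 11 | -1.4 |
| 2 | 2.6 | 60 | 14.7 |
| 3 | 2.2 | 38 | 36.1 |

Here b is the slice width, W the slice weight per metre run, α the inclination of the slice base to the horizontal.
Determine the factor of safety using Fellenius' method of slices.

Ordinary method of slices: FS = Σ[c'·Δl_i + (W_i cosα_i)·tanφ'] / Σ W_i sinα_i, with Δl_i = b_i / cosα_i.
Slice 1: Δl = 1.4/cos(-1.4°) = 1.400 m; N'_1 = 11·cos(-1.4°) = 11.0; c'Δl = 0.98; W sinα = -0.3
Slice 2: Δl = 2.6/cos14.7° = 2.688 m; N'_2 = 60·cos14.7° = 58.0; c'Δl = 1.88; W sinα = 15.2
Slice 3: Δl = 2.2/cos36.1° = 2.723 m; N'_3 = 38·cos36.1° = 30.7; c'Δl = 1.91; W sinα = 22.4
Σc'Δl = 4.8 kN/m; ΣN' = 99.7 kN/m; ΣW sinα = 37.3 kN/m
Resisting = 4.8 + 99.7·tan28.5° = 4.8 + 54.2 = 58.9 kN/m
FS = 58.9 / 37.3 = 1.578

FS = 1.58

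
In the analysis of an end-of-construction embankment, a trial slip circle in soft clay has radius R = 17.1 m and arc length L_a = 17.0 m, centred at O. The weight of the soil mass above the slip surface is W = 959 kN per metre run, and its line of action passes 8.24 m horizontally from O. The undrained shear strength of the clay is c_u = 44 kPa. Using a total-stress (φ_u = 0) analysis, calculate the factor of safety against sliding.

Taking moments about the centre O, the resisting moment is provided by the undrained shear strength acting along the arc:
M_R = c_u·L_a·R = 44·17.00·17.1 = 12790.8 kN·m/m
M_D = W·d = 959·8.24 = 7902.2 kN·m/m
FS = M_R / M_D = 12790.8 / 7902.2 = 1.619

FS = 1.62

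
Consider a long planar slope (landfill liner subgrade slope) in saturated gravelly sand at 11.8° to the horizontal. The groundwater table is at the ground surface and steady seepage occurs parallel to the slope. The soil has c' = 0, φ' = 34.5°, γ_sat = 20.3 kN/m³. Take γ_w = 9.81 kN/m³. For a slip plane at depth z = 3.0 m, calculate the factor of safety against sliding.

FS = 1.70

With seepage parallel to the slope and the water table at the surface, the effective normal stress on the slip plane uses the buoyant unit weight γ' = γ_sat − γ_w while the driving shear stress uses γ_sat:
FS = [c' + γ' z cos²β tanφ'] / [γ_sat z sinβ cosβ]
(For c' = 0 this reduces to FS = (γ'/γ_sat)·tanφ'/tanβ.)
γ' = 20.3 − 9.81 = 10.49 kN/m³
Numerator = 0.0 + 10.49·3.0·cos²11.8°·tan34.5° = 0.0 + 10.49·3.0·0.9582·0.6873 = 20.724 kPa
Denominator = 20.3·3.0·sin11.8°·cos11.8° = 20.3·3.0·0.2045·0.9789 = 12.191 kPa
FS = 20.724 / 12.191 = 1.700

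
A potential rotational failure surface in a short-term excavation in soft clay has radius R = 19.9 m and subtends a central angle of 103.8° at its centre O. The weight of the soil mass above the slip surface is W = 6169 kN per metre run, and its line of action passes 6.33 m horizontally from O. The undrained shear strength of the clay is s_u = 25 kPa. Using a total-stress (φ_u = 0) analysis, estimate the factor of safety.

FS = 0.46

Taking moments about the centre O, the resisting moment is provided by the undrained shear strength acting along the arc:
Arc length L_a = R·θ = 19.9·(103.8°·π/180) = 19.9·1.8117 = 36.05 m
M_R = s_u·L_a·R = 25·36.05·19.9 = 17935.8 kN·m/m
M_D = W·d = 6169·6.33 = 39049.8 kN·m/m
FS = M_R / M_D = 17935.8 / 39049.8 = 0.459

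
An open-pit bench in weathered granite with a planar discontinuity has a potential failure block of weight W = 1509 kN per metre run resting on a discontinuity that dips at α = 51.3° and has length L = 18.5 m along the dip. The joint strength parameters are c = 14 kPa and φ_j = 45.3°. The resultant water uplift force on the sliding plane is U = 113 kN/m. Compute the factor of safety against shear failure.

Resolving the block weight along and normal to the plane and applying the Mohr–Coulomb strength on the joint:
N' = W cosα − U = 1509·cos51.3° − 113 = 830.5 kN/m
Driving force T = W sinα = 1509·sin51.3° = 1177.7 kN/m
Resisting force R = c·L + N'·tanφ_j = 14·18.5 + 830.5·tan45.3° = 259.0 + 839.2 = 1098.2 kN/m
FS = R / T = 1098.2 / 1177.7 = 0.933

FS = 0.93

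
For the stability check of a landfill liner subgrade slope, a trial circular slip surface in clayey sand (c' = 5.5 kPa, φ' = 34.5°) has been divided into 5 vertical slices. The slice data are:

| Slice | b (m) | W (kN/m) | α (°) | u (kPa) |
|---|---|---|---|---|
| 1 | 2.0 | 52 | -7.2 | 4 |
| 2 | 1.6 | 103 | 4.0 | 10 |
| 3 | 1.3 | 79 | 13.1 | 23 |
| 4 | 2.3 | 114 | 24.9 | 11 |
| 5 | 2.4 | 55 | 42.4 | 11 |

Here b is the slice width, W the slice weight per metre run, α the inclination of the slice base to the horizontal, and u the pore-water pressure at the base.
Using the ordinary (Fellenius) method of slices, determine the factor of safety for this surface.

FS = 2.27

Ordinary method of slices: FS = Σ[c'·Δl_i + (W_i cosα_i − u_i·Δl_i)·tanφ'] / Σ W_i sinα_i, with Δl_i = b_i / cosα_i.
Slice 1: Δl = 2.0/cos(-7.2°) = 2.016 m; N'_1 = 52·cos(-7.2°) − 4·2.016 = 43.5; c'Δl = 11.09; W sinα = -6.5
Slice 2: Δl = 1.6/cos4.0° = 1.604 m; N'_2 = 103·cos4.0° − 10·1.604 = 86.7; c'Δl = 8.82; W sinα = 7.2
Slice 3: Δl = 1.3/cos13.1° = 1.335 m; N'_3 = 79·cos13.1° − 23·1.335 = 46.2; c'Δl = 7.34; W sinα = 17.9
Slice 4: Δl = 2.3/cos24.9° = 2.536 m; N'_4 = 114·cos24.9° − 11·2.536 = 75.5; c'Δl = 13.95; W sinα = 48.0
Slice 5: Δl = 2.4/cos42.4° = 3.250 m; N'_5 = 55·cos42.4° − 11·3.250 = 4.9; c'Δl = 17.88; W sinα = 37.1
Σc'Δl = 59.1 kN/m; ΣN' = 256.9 kN/m; ΣW sinα = 103.7 kN/m
Resisting = 59.1 + 256.9·tan34.5° = 59.1 + 176.5 = 235.6 kN/m
FS = 235.6 / 103.7 = 2.273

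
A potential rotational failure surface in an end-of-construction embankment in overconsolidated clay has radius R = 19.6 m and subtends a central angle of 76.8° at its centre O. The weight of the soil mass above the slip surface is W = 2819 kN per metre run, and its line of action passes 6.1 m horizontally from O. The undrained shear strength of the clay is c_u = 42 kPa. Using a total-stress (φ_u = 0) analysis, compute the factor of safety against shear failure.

FS = 1.26

Taking moments about the centre O, the resisting moment is provided by the undrained shear strength acting along the arc:
Arc length L_a = R·θ = 19.6·(76.8°·π/180) = 19.6·1.3404 = 26.27 m
M_R = c_u·L_a·R = 42·26.27·19.6 = 21627.2 kN·m/m
M_D = W·d = 2819·6.1 = 17195.9 kN·m/m
FS = M_R / M_D = 21627.2 / 17195.9 = 1.258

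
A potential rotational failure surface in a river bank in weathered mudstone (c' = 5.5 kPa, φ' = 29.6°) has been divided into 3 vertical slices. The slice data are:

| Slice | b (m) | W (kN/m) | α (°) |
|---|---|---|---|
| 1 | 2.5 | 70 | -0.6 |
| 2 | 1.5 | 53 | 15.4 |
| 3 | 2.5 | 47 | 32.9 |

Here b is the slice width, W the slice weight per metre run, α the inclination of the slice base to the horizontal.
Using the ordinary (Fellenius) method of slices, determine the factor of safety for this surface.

Ordinary method of slices: FS = Σ[c'·Δl_i + (W_i cosα_i)·tanφ'] / Σ W_i sinα_i, with Δl_i = b_i / cosα_i.
Slice 1: Δl = 2.5/cos(-0.6°) = 2.500 m; N'_1 = 70·cos(-0.6°) = 70.0; c'Δl = 13.75; W sinα = -0.7
Slice 2: Δl = 1.5/cos15.4° = 1.556 m; N'_2 = 53·cos15.4° = 51.1; c'Δl = 8.56; W sinα = 14.1
Slice 3: Δl = 2.5/cos32.9° = 2.978 m; N'_3 = 47·cos32.9° = 39.5; c'Δl = 16.38; W sinα = 25.5
Σc'Δl = 38.7 kN/m; ΣN' = 160.6 kN/m; ΣW sinα = 38.9 kN/m
Resisting = 38.7 + 160.6·tan29.6° = 38.7 + 91.2 = 129.9 kN/m
FS = 129.9 / 38.9 = 3.342

FS = 3.34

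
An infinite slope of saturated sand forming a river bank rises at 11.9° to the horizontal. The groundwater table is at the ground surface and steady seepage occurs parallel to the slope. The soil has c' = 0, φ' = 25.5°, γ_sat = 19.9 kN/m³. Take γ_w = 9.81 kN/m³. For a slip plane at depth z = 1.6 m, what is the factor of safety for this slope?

With seepage parallel to the slope and the water table at the surface, the effective normal stress on the slip plane uses the buoyant unit weight γ' = γ_sat − γ_w while the driving shear stress uses γ_sat:
FS = [c' + γ' z cos²β tanφ'] / [γ_sat z sinβ cosβ]
(For c' = 0 this reduces to FS = (γ'/γ_sat)·tanφ'/tanβ.)
γ' = 19.9 − 9.81 = 10.09 kN/m³
Numerator = 0.0 + 10.09·1.6·cos²11.9°·tan25.5° = 0.0 + 10.09·1.6·0.9575·0.4770 = 7.373 kPa
Denominator = 19.9·1.6·sin11.9°·cos11.9° = 19.9·1.6·0.2062·0.9785 = 6.424 kPa
FS = 7.373 / 6.424 = 1.148

FS = 1.15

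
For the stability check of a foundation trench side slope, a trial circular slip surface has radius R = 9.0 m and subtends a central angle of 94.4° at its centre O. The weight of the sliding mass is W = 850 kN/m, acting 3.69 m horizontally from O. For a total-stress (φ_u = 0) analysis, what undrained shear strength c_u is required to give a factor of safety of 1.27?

c_u = 29.8 kPa

FS = c_u·L_a·R / (W·d), so c_u = FS·W·d / (L_a·R).
Arc length L_a = R·θ = 9.0·(94.4°·π/180) = 9.0·1.6476 = 14.83 m
c_u = 1.27·850·3.69 / (14.83·9.0) = 3983.4 / 133.45 = 29.85 kPa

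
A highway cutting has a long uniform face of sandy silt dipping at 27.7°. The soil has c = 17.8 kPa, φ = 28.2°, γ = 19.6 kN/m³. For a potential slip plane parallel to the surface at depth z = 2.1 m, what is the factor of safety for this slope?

FS = 2.07

For an infinite slope with a slip plane parallel to the surface (no pore pressure): FS = [c + γz cos²β tanφ] / [γz sinβ cosβ].
γz = 19.6·2.1 = 41.16 kN/m²
Numerator = 17.8 + 41.16·cos²27.7°·tan28.2° = 17.8 + 41.16·0.7839·0.5362 = 35.101 kPa
Denominator = 41.16·sin27.7°·cos27.7° = 41.16·0.4648·0.8854 = 16.940 kPa
FS = 35.101 / 16.940 = 2.072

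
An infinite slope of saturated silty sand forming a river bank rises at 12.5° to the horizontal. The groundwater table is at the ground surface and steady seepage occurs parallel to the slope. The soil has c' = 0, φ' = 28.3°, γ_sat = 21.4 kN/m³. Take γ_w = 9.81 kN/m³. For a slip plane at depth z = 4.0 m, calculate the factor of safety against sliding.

FS = 1.32

With seepage parallel to the slope and the water table at the surface, the effective normal stress on the slip plane uses the buoyant unit weight γ' = γ_sat − γ_w while the driving shear stress uses γ_sat:
FS = [c' + γ' z cos²β tanφ'] / [γ_sat z sinβ cosβ]
(For c' = 0 this reduces to FS = (γ'/γ_sat)·tanφ'/tanβ.)
γ' = 21.4 − 9.81 = 11.59 kN/m³
Numerator = 0.0 + 11.59·4.0·cos²12.5°·tan28.3° = 0.0 + 11.59·4.0·0.9532·0.5384 = 23.793 kPa
Denominator = 21.4·4.0·sin12.5°·cos12.5° = 21.4·4.0·0.2164·0.9763 = 18.088 kPa
FS = 23.793 / 18.088 = 1.315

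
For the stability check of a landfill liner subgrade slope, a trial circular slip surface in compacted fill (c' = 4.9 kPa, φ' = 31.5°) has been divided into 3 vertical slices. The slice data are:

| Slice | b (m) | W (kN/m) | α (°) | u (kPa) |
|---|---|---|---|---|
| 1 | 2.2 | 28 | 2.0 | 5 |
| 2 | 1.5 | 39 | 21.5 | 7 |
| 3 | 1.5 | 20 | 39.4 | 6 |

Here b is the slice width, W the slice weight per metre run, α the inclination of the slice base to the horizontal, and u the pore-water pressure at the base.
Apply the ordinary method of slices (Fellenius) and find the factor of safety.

Ordinary method of slices: FS = Σ[c'·Δl_i + (W_i cosα_i − u_i·Δl_i)·tanφ'] / Σ W_i sinα_i, with Δl_i = b_i / cosα_i.
Slice 1: Δl = 2.2/cos2.0° = 2.201 m; N'_1 = 28·cos2.0° − 5·2.201 = 17.0; c'Δl = 10.79; W sinα = 1.0
Slice 2: Δl = 1.5/cos21.5° = 1.612 m; N'_2 = 39·cos21.5° − 7·1.612 = 25.0; c'Δl = 7.90; W sinα = 14.3
Slice 3: Δl = 1.5/cos39.4° = 1.941 m; N'_3 = 20·cos39.4° − 6·1.941 = 3.8; c'Δl = 9.51; W sinα = 12.7
Σc'Δl = 28.2 kN/m; ΣN' = 45.8 kN/m; ΣW sinα = 28.0 kN/m
Resisting = 28.2 + 45.8·tan31.5° = 28.2 + 28.1 = 56.3 kN/m
FS = 56.3 / 28.0 = 2.012

FS = 2.01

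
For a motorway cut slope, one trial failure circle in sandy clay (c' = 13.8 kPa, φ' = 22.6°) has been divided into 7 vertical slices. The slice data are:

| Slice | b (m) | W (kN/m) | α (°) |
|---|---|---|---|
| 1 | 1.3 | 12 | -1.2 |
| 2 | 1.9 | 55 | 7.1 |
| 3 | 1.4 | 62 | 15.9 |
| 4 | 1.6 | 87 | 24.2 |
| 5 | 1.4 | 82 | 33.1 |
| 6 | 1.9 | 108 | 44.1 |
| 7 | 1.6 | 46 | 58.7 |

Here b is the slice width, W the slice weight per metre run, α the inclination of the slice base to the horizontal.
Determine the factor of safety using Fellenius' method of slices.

Ordinary method of slices: FS = Σ[c'·Δl_i + (W_i cosα_i)·tanφ'] / Σ W_i sinα_i, with Δl_i = b_i / cosα_i.
Slice 1: Δl = 1.3/cos(-1.2°) = 1.300 m; N'_1 = 12·cos(-1.2°) = 12.0; c'Δl = 17.94; W sinα = -0.3
Slice 2: Δl = 1.9/cos7.1° = 1.915 m; N'_2 = 55·cos7.1° = 54.6; c'Δl = 26.42; W sinα = 6.8
Slice 3: Δl = 1.4/cos15.9° = 1.456 m; N'_3 = 62·cos15.9° = 59.6; c'Δl = 20.09; W sinα = 17.0
Slice 4: Δl = 1.6/cos24.2° = 1.754 m; N'_4 = 87·cos24.2° = 79.4; c'Δl = 24.21; W sinα = 35.7
Slice 5: Δl = 1.4/cos33.1° = 1.671 m; N'_5 = 82·cos33.1° = 68.7; c'Δl = 23.06; W sinα = 44.8
Slice 6: Δl = 1.9/cos44.1° = 2.646 m; N'_6 = 108·cos44.1° = 77.6; c'Δl = 36.51; W sinα = 75.2
Slice 7: Δl = 1.6/cos58.7° = 3.080 m; N'_7 = 46·cos58.7° = 23.9; c'Δl = 42.50; W sinα = 39.3
Σc'Δl = 190.7 kN/m; ΣN' = 375.7 kN/m; ΣW sinα = 218.4 kN/m
Resisting = 190.7 + 375.7·tan22.6° = 190.7 + 156.4 = 347.1 kN/m
FS = 347.1 / 218.4 = 1.589

FS = 1.59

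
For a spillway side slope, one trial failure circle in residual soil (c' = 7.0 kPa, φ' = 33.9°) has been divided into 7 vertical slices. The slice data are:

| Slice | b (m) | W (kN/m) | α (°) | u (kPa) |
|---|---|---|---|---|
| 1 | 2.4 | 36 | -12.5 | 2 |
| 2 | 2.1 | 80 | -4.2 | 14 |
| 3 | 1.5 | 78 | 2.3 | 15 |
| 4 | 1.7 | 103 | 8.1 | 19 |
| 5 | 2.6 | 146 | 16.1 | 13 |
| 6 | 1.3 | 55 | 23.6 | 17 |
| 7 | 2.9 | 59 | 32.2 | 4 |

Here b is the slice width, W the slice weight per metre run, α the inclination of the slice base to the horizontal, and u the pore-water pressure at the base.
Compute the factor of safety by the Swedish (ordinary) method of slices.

FS = 3.65

Ordinary method of slices: FS = Σ[c'·Δl_i + (W_i cosα_i − u_i·Δl_i)·tanφ'] / Σ W_i sinα_i, with Δl_i = b_i / cosα_i.
Slice 1: Δl = 2.4/cos(-12.5°) = 2.458 m; N'_1 = 36·cos(-12.5°) − 2·2.458 = 30.2; c'Δl = 17.21; W sinα = -7.8
Slice 2: Δl = 2.1/cos(-4.2°) = 2.106 m; N'_2 = 80·cos(-4.2°) − 14·2.106 = 50.3; c'Δl = 14.74; W sinα = -5.9
Slice 3: Δl = 1.5/cos2.3° = 1.501 m; N'_3 = 78·cos2.3° − 15·1.501 = 55.4; c'Δl = 10.51; W sinα = 3.1
Slice 4: Δl = 1.7/cos8.1° = 1.717 m; N'_4 = 103·cos8.1° − 19·1.717 = 69.3; c'Δl = 12.02; W sinα = 14.5
Slice 5: Δl = 2.6/cos16.1° = 2.706 m; N'_5 = 146·cos16.1° − 13·2.706 = 105.1; c'Δl = 18.94; W sinα = 40.5
Slice 6: Δl = 1.3/cos23.6° = 1.419 m; N'_6 = 55·cos23.6° − 17·1.419 = 26.3; c'Δl = 9.93; W sinα = 22.0
Slice 7: Δl = 2.9/cos32.2° = 3.427 m; N'_7 = 59·cos32.2° − 4·3.427 = 36.2; c'Δl = 23.99; W sinα = 31.4
Σc'Δl = 107.3 kN/m; ΣN' = 372.9 kN/m; ΣW sinα = 97.9 kN/m
Resisting = 107.3 + 372.9·tan33.9° = 107.3 + 250.6 = 357.9 kN/m
FS = 357.9 / 97.9 = 3.654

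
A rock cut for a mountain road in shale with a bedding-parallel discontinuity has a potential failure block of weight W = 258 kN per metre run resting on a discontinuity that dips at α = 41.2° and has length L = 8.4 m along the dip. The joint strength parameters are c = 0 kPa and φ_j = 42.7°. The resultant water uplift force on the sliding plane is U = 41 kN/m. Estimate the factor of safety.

Resolving the block weight along and normal to the plane and applying the Mohr–Coulomb strength on the joint:
N' = W cosα − U = 258·cos41.2° − 41 = 153.1 kN/m
Driving force T = W sinα = 258·sin41.2° = 169.9 kN/m
Resisting force R = c·L + N'·tanφ_j = 0·8.4 + 153.1·tan42.7° = 0.0 + 141.3 = 141.3 kN/m
FS = R / T = 141.3 / 169.9 = 0.831

FS = 0.83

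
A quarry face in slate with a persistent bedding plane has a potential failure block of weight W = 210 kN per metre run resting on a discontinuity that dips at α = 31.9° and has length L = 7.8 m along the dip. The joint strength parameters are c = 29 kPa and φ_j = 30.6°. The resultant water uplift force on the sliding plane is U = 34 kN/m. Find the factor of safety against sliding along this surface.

FS = 2.81

Resolving the block weight along and normal to the plane and applying the Mohr–Coulomb strength on the joint:
N' = W cosα − U = 210·cos31.9° − 34 = 144.3 kN/m
Driving force T = W sinα = 210·sin31.9° = 111.0 kN/m
Resisting force R = c·L + N'·tanφ_j = 29·7.8 + 144.3·tan30.6° = 226.2 + 85.3 = 311.5 kN/m
FS = R / T = 311.5 / 111.0 = 2.807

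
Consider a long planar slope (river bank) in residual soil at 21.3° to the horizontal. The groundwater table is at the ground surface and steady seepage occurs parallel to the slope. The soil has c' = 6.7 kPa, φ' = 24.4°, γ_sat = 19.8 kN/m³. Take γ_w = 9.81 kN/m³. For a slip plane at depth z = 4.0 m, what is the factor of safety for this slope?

FS = 0.84

With seepage parallel to the slope and the water table at the surface, the effective normal stress on the slip plane uses the buoyant unit weight γ' = γ_sat − γ_w while the driving shear stress uses γ_sat:
FS = [c' + γ' z cos²β tanφ'] / [γ_sat z sinβ cosβ]
γ' = 19.8 − 9.81 = 9.99 kN/m³
Numerator = 6.7 + 9.99·4.0·cos²21.3°·tan24.4° = 6.7 + 9.99·4.0·0.8680·0.4536 = 22.435 kPa
Denominator = 19.8·4.0·sin21.3°·cos21.3° = 19.8·4.0·0.3633·0.9317 = 26.804 kPa
FS = 22.435 / 26.804 = 0.837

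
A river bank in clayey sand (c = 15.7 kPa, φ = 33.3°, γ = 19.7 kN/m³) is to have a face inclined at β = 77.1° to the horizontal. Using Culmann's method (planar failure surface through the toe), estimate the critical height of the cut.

H_c = 9.33 m

Culmann's analysis gives the critical failure plane at α_cr = (β + φ)/2 = (77.1 + 33.3)/2 = 55.2°, and the critical height
H_c = (4c/γ) · sinβ cosφ / [1 − cos(β − φ)]
    = (4·15.7/19.7) · sin77.1°·cos33.3° / [1 − cos(43.8°)]
    = 3.188 · 0.9748·0.8358 / [1 − 0.7218]
    = 3.188 · 0.8147 / 0.2782
    = 9.33 m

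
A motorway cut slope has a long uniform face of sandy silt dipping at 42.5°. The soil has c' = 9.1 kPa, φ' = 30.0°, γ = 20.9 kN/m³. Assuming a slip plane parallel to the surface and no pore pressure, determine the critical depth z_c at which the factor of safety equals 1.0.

z_c = 2.36 m

Setting FS = 1.00 in FS = [c' + γz cos²β tanφ'] / [γz sinβ cosβ] and solving for z:
z = c' / [γ cosβ (FS·sinβ − cosβ·tanφ')]
  = 9.1 / [20.9·cos42.5°·(1.00·sin42.5° − cos42.5°·tan30.0°)]
  = 9.1 / [20.9·0.7373·(1.00·0.6756 − 0.7373·0.5774)]
  = 9.1 / 3.8511 = 2.363 m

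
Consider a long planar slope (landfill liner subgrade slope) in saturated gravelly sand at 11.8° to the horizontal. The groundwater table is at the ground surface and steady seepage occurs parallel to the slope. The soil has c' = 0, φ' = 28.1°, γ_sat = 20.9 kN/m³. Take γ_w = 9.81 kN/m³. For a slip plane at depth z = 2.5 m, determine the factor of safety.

With seepage parallel to the slope and the water table at the surface, the effective normal stress on the slip plane uses the buoyant unit weight γ' = γ_sat − γ_w while the driving shear stress uses γ_sat:
FS = [c' + γ' z cos²β tanφ'] / [γ_sat z sinβ cosβ]
(For c' = 0 this reduces to FS = (γ'/γ_sat)·tanφ'/tanβ.)
γ' = 20.9 − 9.81 = 11.09 kN/m³
Numerator = 0.0 + 11.09·2.5·cos²11.8°·tan28.1° = 0.0 + 11.09·2.5·0.9582·0.5340 = 14.185 kPa
Denominator = 20.9·2.5·sin11.8°·cos11.8° = 20.9·2.5·0.2045·0.9789 = 10.459 kPa
FS = 14.185 / 10.459 = 1.356

FS = 1.36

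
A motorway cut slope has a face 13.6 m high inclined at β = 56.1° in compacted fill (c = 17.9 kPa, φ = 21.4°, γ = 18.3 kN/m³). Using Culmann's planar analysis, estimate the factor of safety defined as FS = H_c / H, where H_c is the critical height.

FS = 1.25

H_c = (4c/γ) · sinβ cosφ / [1 − cos(β − φ)]
    = (4·17.9/18.3) · sin56.1°·cos21.4° / [1 − cos34.7°]
    = 3.913 · 0.7728 / 0.1779 = 17.00 m
FS = H_c / H = 17.00 / 13.6 = 1.250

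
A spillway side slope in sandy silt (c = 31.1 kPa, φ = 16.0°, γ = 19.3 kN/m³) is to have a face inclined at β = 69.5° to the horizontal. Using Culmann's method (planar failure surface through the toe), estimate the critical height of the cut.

Culmann's analysis gives the critical failure plane at α_cr = (β + φ)/2 = (69.5 + 16.0)/2 = 42.8°, and the critical height
H_c = (4c/γ) · sinβ cosφ / [1 − cos(β − φ)]
    = (4·31.1/19.3) · sin69.5°·cos16.0° / [1 − cos(53.5°)]
    = 6.446 · 0.9367·0.9613 / [1 − 0.5948]
    = 6.446 · 0.9004 / 0.4052
    = 14.32 m

H_c = 14.32 m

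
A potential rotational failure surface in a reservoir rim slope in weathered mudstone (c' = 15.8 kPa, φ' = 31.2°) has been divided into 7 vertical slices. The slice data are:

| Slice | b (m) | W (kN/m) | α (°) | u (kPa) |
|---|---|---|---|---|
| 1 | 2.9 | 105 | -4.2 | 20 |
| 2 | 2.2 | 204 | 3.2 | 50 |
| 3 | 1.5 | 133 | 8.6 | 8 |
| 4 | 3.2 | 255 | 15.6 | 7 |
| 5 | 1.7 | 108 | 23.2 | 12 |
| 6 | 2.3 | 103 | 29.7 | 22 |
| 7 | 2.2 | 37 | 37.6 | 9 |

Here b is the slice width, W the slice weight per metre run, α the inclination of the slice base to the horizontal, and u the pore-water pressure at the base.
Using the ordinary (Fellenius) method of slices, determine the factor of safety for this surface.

FS = 3.03

Ordinary method of slices: FS = Σ[c'·Δl_i + (W_i cosα_i − u_i·Δl_i)·tanφ'] / Σ W_i sinα_i, with Δl_i = b_i / cosα_i.
Slice 1: Δl = 2.9/cos(-4.2°) = 2.908 m; N'_1 = 105·cos(-4.2°) − 20·2.908 = 46.6; c'Δl = 45.94; W sinα = -7.7
Slice 2: Δl = 2.2/cos3.2° = 2.203 m; N'_2 = 204·cos3.2° − 50·2.203 = 93.5; c'Δl = 34.81; W sinα = 11.4
Slice 3: Δl = 1.5/cos8.6° = 1.517 m; N'_3 = 133·cos8.6° − 8·1.517 = 119.4; c'Δl = 23.97; W sinα = 19.9
Slice 4: Δl = 3.2/cos15.6° = 3.322 m; N'_4 = 255·cos15.6° − 7·3.322 = 222.3; c'Δl = 52.49; W sinα = 68.6
Slice 5: Δl = 1.7/cos23.2° = 1.850 m; N'_5 = 108·cos23.2° − 12·1.850 = 77.1; c'Δl = 29.22; W sinα = 42.5
Slice 6: Δl = 2.3/cos29.7° = 2.648 m; N'_6 = 103·cos29.7° − 22·2.648 = 31.2; c'Δl = 41.84; W sinα = 51.0
Slice 7: Δl = 2.2/cos37.6° = 2.777 m; N'_7 = 37·cos37.6° − 9·2.777 = 4.3; c'Δl = 43.87; W sinα = 22.6
Σc'Δl = 272.2 kN/m; ΣN' = 594.4 kN/m; ΣW sinα = 208.3 kN/m
Resisting = 272.2 + 594.4·tan31.2° = 272.2 + 360.0 = 632.1 kN/m
FS = 632.1 / 208.3 = 3.035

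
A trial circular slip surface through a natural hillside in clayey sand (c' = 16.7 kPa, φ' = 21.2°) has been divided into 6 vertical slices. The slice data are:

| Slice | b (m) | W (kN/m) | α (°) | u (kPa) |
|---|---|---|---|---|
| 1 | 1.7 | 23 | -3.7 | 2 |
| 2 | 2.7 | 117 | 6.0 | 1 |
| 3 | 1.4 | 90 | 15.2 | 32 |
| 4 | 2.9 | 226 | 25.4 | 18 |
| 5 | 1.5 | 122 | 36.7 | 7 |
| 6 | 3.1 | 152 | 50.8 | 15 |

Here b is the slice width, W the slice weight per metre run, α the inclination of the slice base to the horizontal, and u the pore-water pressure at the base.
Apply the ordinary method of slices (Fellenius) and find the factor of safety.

Ordinary method of slices: FS = Σ[c'·Δl_i + (W_i cosα_i − u_i·Δl_i)·tanφ'] / Σ W_i sinα_i, with Δl_i = b_i / cosα_i.
Slice 1: Δl = 1.7/cos(-3.7°) = 1.704 m; N'_1 = 23·cos(-3.7°) − 2·1.704 = 19.5; c'Δl = 28.45; W sinα = -1.5
Slice 2: Δl = 2.7/cos6.0° = 2.715 m; N'_2 = 117·cos6.0° − 1·2.715 = 113.6; c'Δl = 45.34; W sinα = 12.2
Slice 3: Δl = 1.4/cos15.2° = 1.451 m; N'_3 = 90·cos15.2° − 32·1.451 = 40.4; c'Δl = 24.23; W sinα = 23.6
Slice 4: Δl = 2.9/cos25.4° = 3.210 m; N'_4 = 226·cos25.4° − 18·3.210 = 146.4; c'Δl = 53.61; W sinα = 96.9
Slice 5: Δl = 1.5/cos36.7° = 1.871 m; N'_5 = 122·cos36.7° − 7·1.871 = 84.7; c'Δl = 31.24; W sinα = 72.9
Slice 6: Δl = 3.1/cos50.8° = 4.905 m; N'_6 = 152·cos50.8° − 15·4.905 = 22.5; c'Δl = 81.91; W sinα = 117.8
Σc'Δl = 264.8 kN/m; ΣN' = 427.2 kN/m; ΣW sinα = 322.0 kN/m
Resisting = 264.8 + 427.2·tan21.2° = 264.8 + 165.7 = 430.5 kN/m
FS = 430.5 / 322.0 = 1.337

FS = 1.34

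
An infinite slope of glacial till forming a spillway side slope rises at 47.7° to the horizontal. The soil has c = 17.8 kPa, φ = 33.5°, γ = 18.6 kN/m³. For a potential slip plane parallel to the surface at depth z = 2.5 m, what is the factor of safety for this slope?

For an infinite slope with a slip plane parallel to the surface (no pore pressure): FS = [c + γz cos²β tanφ] / [γz sinβ cosβ].
γz = 18.6·2.5 = 46.50 kN/m²
Numerator = 17.8 + 46.50·cos²47.7°·tan33.5° = 17.8 + 46.50·0.4529·0.6619 = 31.741 kPa
Denominator = 46.50·sin47.7°·cos47.7° = 46.50·0.7396·0.6730 = 23.147 kPa
FS = 31.741 / 23.147 = 1.371

FS = 1.37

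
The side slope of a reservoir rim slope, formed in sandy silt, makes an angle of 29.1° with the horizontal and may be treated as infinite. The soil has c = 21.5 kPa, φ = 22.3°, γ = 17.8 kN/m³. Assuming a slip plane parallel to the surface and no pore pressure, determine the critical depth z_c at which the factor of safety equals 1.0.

z_c = 10.80 m

Setting FS = 1.00 in FS = [c + γz cos²β tanφ] / [γz sinβ cosβ] and solving for z:
z = c / [γ cosβ (FS·sinβ − cosβ·tanφ)]
  = 21.5 / [17.8·cos29.1°·(1.00·sin29.1° − cos29.1°·tan22.3°)]
  = 21.5 / [17.8·0.8738·(1.00·0.4863 − 0.8738·0.4101)]
  = 21.5 / 1.9904 = 10.802 m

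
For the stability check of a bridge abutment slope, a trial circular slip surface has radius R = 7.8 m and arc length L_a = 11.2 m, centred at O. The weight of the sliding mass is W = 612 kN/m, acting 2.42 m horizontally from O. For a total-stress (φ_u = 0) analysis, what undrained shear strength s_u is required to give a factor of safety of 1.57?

FS = s_u·L_a·R / (W·d), so s_u = FS·W·d / (L_a·R).
s_u = 1.57·612·2.42 / (11.20·7.8) = 2325.2 / 87.36 = 26.62 kPa

s_u = 26.6 kPa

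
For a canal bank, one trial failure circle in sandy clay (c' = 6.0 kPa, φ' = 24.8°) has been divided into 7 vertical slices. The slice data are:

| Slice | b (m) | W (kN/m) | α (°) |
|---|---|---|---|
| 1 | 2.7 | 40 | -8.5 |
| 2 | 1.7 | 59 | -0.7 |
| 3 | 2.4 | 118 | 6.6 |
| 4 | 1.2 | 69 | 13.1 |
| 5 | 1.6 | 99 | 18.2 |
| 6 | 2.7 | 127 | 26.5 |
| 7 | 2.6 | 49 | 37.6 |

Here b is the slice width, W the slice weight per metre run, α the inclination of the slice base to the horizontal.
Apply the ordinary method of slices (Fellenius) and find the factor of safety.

FS = 2.44

Ordinary method of slices: FS = Σ[c'·Δl_i + (W_i cosα_i)·tanφ'] / Σ W_i sinα_i, with Δl_i = b_i / cosα_i.
Slice 1: Δl = 2.7/cos(-8.5°) = 2.730 m; N'_1 = 40·cos(-8.5°) = 39.6; c'Δl = 16.38; W sinα = -5.9
Slice 2: Δl = 1.7/cos(-0.7°) = 1.700 m; N'_2 = 59·cos(-0.7°) = 59.0; c'Δl = 10.20; W sinα = -0.7
Slice 3: Δl = 2.4/cos6.6° = 2.416 m; N'_3 = 118·cos6.6° = 117.2; c'Δl = 14.50; W sinα = 13.6
Slice 4: Δl = 1.2/cos13.1° = 1.232 m; N'_4 = 69·cos13.1° = 67.2; c'Δl = 7.39; W sinα = 15.6
Slice 5: Δl = 1.6/cos18.2° = 1.684 m; N'_5 = 99·cos18.2° = 94.0; c'Δl = 10.11; W sinα = 30.9
Slice 6: Δl = 2.7/cos26.5° = 3.017 m; N'_6 = 127·cos26.5° = 113.7; c'Δl = 18.10; W sinα = 56.7
Slice 7: Δl = 2.6/cos37.6° = 3.282 m; N'_7 = 49·cos37.6° = 38.8; c'Δl = 19.69; W sinα = 29.9
Σc'Δl = 96.4 kN/m; ΣN' = 529.5 kN/m; ΣW sinα = 140.1 kN/m
Resisting = 96.4 + 529.5·tan24.8° = 96.4 + 244.7 = 341.0 kN/m
FS = 341.0 / 140.1 = 2.435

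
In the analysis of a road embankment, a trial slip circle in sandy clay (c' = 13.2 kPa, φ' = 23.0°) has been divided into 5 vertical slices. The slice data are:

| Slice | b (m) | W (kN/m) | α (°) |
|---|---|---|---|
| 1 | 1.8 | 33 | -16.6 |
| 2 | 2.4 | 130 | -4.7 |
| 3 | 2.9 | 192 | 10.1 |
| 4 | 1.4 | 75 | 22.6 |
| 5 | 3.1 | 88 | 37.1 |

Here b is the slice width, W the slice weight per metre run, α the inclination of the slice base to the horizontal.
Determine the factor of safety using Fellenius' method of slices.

Ordinary method of slices: FS = Σ[c'·Δl_i + (W_i cosα_i)·tanφ'] / Σ W_i sinα_i, with Δl_i = b_i / cosα_i.
Slice 1: Δl = 1.8/cos(-16.6°) = 1.878 m; N'_1 = 33·cos(-16.6°) = 31.6; c'Δl = 24.79; W sinα = -9.4
Slice 2: Δl = 2.4/cos(-4.7°) = 2.408 m; N'_2 = 130·cos(-4.7°) = 129.6; c'Δl = 31.79; W sinα = -10.7
Slice 3: Δl = 2.9/cos10.1° = 2.946 m; N'_3 = 192·cos10.1° = 189.0; c'Δl = 38.88; W sinα = 33.7
Slice 4: Δl = 1.4/cos22.6° = 1.516 m; N'_4 = 75·cos22.6° = 69.2; c'Δl = 20.02; W sinα = 28.8
Slice 5: Δl = 3.1/cos37.1° = 3.887 m; N'_5 = 88·cos37.1° = 70.2; c'Δl = 51.30; W sinα = 53.1
Σc'Δl = 166.8 kN/m; ΣN' = 489.6 kN/m; ΣW sinα = 95.5 kN/m
Resisting = 166.8 + 489.6·tan23.0° = 166.8 + 207.8 = 374.6 kN/m
FS = 374.6 / 95.5 = 3.923

FS = 3.92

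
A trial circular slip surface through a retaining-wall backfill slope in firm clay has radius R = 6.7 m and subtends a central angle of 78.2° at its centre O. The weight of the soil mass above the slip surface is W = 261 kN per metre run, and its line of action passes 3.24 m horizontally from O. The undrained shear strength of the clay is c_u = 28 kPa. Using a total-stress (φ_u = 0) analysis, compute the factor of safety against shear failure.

Taking moments about the centre O, the resisting moment is provided by the undrained shear strength acting along the arc:
Arc length L_a = R·θ = 6.7·(78.2°·π/180) = 6.7·1.3648 = 9.14 m
M_R = c_u·L_a·R = 28·9.14·6.7 = 1715.5 kN·m/m
M_D = W·d = 261·3.24 = 845.6 kN·m/m
FS = M_R / M_D = 1715.5 / 845.6 = 2.029

FS = 2.03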